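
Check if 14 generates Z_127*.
p - 1 = 126 has prime divisors 2, 3, 7. Check 14^(126/q) mod 127 for each: 14^(126/2) = 14^63 ≡ 126, 14^(126/3) = 14^42 ≡ 107, 14^(126/7) = 14^18 ≡ 8 (mod 127). None of these is 1, so 14 has order 126 = φ(127), so it is a primitive root mod 127.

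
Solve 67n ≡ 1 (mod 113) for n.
27

Using Extended Euclidean Algorithm:
gcd(67, 113) = 1
Bezout coefficients: 67 × 27 + 113 × -16 = 1
So 67 × 27 ≡ 1 (mod 113)
The inverse is 27 mod 113 = 27
Verification: 67 × 27 = 1809 = 16 × 113 + 1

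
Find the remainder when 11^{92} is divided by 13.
By Fermat: 11^{12} ≡ 1 (mod 13). 92 = 7×12 + 8. So 11^{92} ≡ 11^{8} ≡ 9 (mod 13)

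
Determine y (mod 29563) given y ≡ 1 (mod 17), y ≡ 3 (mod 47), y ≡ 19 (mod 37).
426

Using the Chinese Remainder Theorem:
M = product of moduli = 29563
For equation 1: M_1 = 1739, 1739 ≡ 5 (mod 17), inverse of 1739 mod 17 is 7 (check: 5 × 7 = 35 ≡ 1 (mod 17))
For equation 2: M_2 = 629, 629 ≡ 18 (mod 47), inverse of 629 mod 47 is 34 (check: 18 × 34 = 612 ≡ 1 (mod 47))
For equation 3: M_3 = 799, 799 ≡ 22 (mod 37), inverse of 799 mod 37 is 32 (check: 22 × 32 = 704 ≡ 1 (mod 37))
Combine: y ≡ Σ r_i×M_i×(M_i⁻¹ mod m_i) = 1×1739×7 + 3×629×34 + 19×799×32 = 12173 + 64158 + 485792 = 562123
562123 mod 29563 = 426
y ≡ 426 (mod 29563)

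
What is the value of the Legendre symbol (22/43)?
(22/43) = 22^{21} mod 43 = -1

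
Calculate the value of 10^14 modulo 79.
Using repeated squaring. 14 = 8 + 4 + 2 (binary 1110). Repeated squaring mod 79: 10^1 ≡ 10; 10^2 ≡ 10² = 100 ≡ 21; 10^4 ≡ 21² = 441 ≡ 46; 10^8 ≡ 46² = 2116 ≡ 62. Multiply: 10^14 = 10^8 × 10^4 × 10^2 ≡ 62 × 46 × 21 (mod 79): 62 × 46 = 2852 ≡ 8; 8 × 21 = 168 ≡ 10. So 10^14 ≡ 10 (mod 79).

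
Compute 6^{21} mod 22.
6

Using successive squaring:
Binary expansion of 21: 10101
Powers of 6 mod 22 (each is the square of the previous):
  6^1 ≡ 6 (mod 22)
  6^2 ≡ 6² = 36 ≡ 14 (mod 22)
  6^4 ≡ 14² = 196 ≡ 20 (mod 22)
  6^8 ≡ 20² = 400 ≡ 4 (mod 22)
  6^16 ≡ 4² = 16 ≡ 16 (mod 22)
21 = 16 + 4 + 1, so 6^21 = 6^16 × 6^4 × 6^1 ≡ 16 × 20 × 6 (mod 22)
Multiplying step by step:
  16 × 20 = 320 ≡ 12 (mod 22)
  12 × 6 = 72 ≡ 6 (mod 22)
Result: 6^21 ≡ 6 (mod 22)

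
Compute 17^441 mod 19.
Using Fermat: 17^{18} ≡ 1 (mod 19). 441 ≡ 9 (mod 18). So 17^{441} ≡ 17^{9} ≡ 1 (mod 19)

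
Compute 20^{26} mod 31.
7

Using successive squaring:
Binary expansion of 26: 11010
Powers of 20 mod 31 (each is the square of the previous):
  20^1 ≡ 20 (mod 31)
  20^2 ≡ 20² = 400 ≡ 28 (mod 31)
  20^4 ≡ 28² = 784 ≡ 9 (mod 31)
  20^8 ≡ 9² = 81 ≡ 19 (mod 31)
  20^16 ≡ 19² = 361 ≡ 20 (mod 31)
26 = 16 + 8 + 2, so 20^26 = 20^16 × 20^8 × 20^2 ≡ 20 × 19 × 28 (mod 31)
Multiplying step by step:
  20 × 19 = 380 ≡ 8 (mod 31)
  8 × 28 = 224 ≡ 7 (mod 31)
Result: 20^26 ≡ 7 (mod 31)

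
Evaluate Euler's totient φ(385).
240

Prime factorization: 385 = 5 × 7 × 11
Using the formula φ(n) = n × Π(1 - 1/p) for each prime factor p:
φ(385) = 385 × (1 - 1/5) × (1 - 1/7) × (1 - 1/11)
φ(385) = 240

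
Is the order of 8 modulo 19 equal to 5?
No, the actual order is 6, not 5.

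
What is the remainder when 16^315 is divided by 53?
Using Fermat: 16^{52} ≡ 1 (mod 53). 315 ≡ 3 (mod 52). So 16^{315} ≡ 16^{3} ≡ 15 (mod 53)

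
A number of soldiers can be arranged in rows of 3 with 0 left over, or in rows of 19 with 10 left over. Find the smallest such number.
M = 3 × 19 = 57. M₁ = 19, y₁ ≡ 1 (mod 3). M₂ = 3, y₂ ≡ 13 (mod 19). n = 0×19×1 + 10×3×13 ≡ 48 (mod 57). The smallest positive such number is 48.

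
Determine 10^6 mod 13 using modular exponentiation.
6 = 4 + 2 (binary 110). Repeated squaring mod 13: 10^1 ≡ 10; 10^2 ≡ 10² = 100 ≡ 9; 10^4 ≡ 9² = 81 ≡ 3. Multiply: 10^6 = 10^4 × 10^2 ≡ 3 × 9 (mod 13): 3 × 9 = 27 ≡ 1. So 10^6 ≡ 1 (mod 13).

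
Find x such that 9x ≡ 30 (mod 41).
17

Since gcd(9, 41) = 1 divides 30, a solution exists.
Multiply both sides by the inverse of 9 mod 41:
  9^(-1) mod 41 = 32
  x ≡ 32 × 30 ≡ 960 ≡ 17 (mod 41)
Verification: 9 × 17 = 153 = 3 × 41 + 30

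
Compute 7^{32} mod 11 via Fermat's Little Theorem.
5

By Fermat's Little Theorem, a^(p-1) ≡ 1 (mod p) for prime p and gcd(a, p) = 1
Here p = 11, so 7^10 ≡ 1 (mod 11)
We can reduce the exponent: 32 mod 10 = 2
So 7^32 ≡ 7^2 (mod 11)
Computing: 7^2 mod 11 = 5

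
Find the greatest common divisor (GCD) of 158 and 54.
2

Using the Euclidean algorithm:
158 = 2 × 54 + 50
54 = 1 × 50 + 4
50 = 12 × 4 + 2
4 = 2 × 2 + 0

GCD(158, 54) = 2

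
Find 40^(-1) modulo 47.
20

Using Extended Euclidean Algorithm:
gcd(40, 47) = 1
Bezout coefficients: 40 × 20 + 47 × -17 = 1
So 40 × 20 ≡ 1 (mod 47)
The inverse is 20 mod 47 = 20
Verification: 40 × 20 = 800 = 17 × 47 + 1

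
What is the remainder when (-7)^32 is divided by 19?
Using Fermat: (-7)^{18} ≡ 1 (mod 19). 32 ≡ 14 (mod 18). So (-7)^{32} ≡ (-7)^{14} ≡ 11 (mod 19)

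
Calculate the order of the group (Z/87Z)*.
56

Prime factorization: 87 = 3 × 29
Using the formula φ(n) = n × Π(1 - 1/p) for each prime factor p:
φ(87) = 87 × (1 - 1/3) × (1 - 1/29)
φ(87) = 56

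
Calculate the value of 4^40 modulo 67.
Using repeated squaring. 40 = 32 + 8 (binary 101000). Repeated squaring mod 67: 4^1 ≡ 4; 4^2 ≡ 4² = 16 ≡ 16; 4^4 ≡ 16² = 256 ≡ 55; 4^8 ≡ 55² = 3025 ≡ 10; 4^16 ≡ 10² = 100 ≡ 33; 4^32 ≡ 33² = 1089 ≡ 17. Multiply: 4^40 = 4^32 × 4^8 ≡ 17 × 10 (mod 67): 17 × 10 = 170 ≡ 36. So 4^40 ≡ 36 (mod 67).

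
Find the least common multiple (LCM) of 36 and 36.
36

First find GCD(36, 36) using the Euclidean algorithm:
36 = 1 × 36 + 0
GCD(36, 36) = 36

LCM formula: LCM(a, b) = (a × b) / GCD(a, b)
LCM(36, 36) = (36 × 36) / 36
LCM(36, 36) = 1296 / 36
LCM(36, 36) = 36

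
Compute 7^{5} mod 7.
0

Using successive squaring:
Binary expansion of 5: 101
Powers of 7 mod 7 (each is the square of the previous):
  7^1 ≡ 0 (mod 7)
  7^2 ≡ 0² = 0 ≡ 0 (mod 7)
  7^4 ≡ 0² = 0 ≡ 0 (mod 7)
5 = 4 + 1, so 7^5 = 7^4 × 7^1 ≡ 0 × 0 (mod 7)
Multiplying step by step:
  0 × 0 = 0 ≡ 0 (mod 7)
Result: 7^5 ≡ 0 (mod 7)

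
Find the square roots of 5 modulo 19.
The square roots of 5 mod 19 are 9 and 10. Verify: 9² = 81 ≡ 5 (mod 19)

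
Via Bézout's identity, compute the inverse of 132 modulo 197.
Extended GCD: 132(-97) + 197(65) = 1. So 132^(-1) ≡ 100 ≡ 100 (mod 197). Verify: 132 × 100 = 13200 ≡ 1 (mod 197)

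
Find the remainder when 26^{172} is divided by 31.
By Fermat: 26^{30} ≡ 1 (mod 31). 172 = 5×30 + 22. So 26^{172} ≡ 26^{22} ≡ 5 (mod 31)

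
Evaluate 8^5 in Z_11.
5 = 4 + 1 (binary 101). Repeated squaring mod 11: 8^1 ≡ 8; 8^2 ≡ 8² = 64 ≡ 9; 8^4 ≡ 9² = 81 ≡ 4. Multiply: 8^5 = 8^4 × 8^1 ≡ 4 × 8 (mod 11): 4 × 8 = 32 ≡ 10. So 8^5 ≡ 10 (mod 11).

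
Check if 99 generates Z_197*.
p - 1 = 196 has prime divisors 2, 7. Check 99^(196/q) mod 197 for each: 99^(196/2) = 99^98 ≡ 196, 99^(196/7) = 99^28 ≡ 36 (mod 197). None of these is 1, so 99 has order 196 = φ(197), so it is a primitive root mod 197.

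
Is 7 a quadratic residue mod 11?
By Euler's criterion: 7^{5} ≡ 10 (mod 11). Since this equals -1 (≡ 10), 7 is not a QR.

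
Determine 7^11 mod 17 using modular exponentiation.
Using repeated squaring. 11 = 8 + 2 + 1 (binary 1011). Repeated squaring mod 17: 7^1 ≡ 7; 7^2 ≡ 7² = 49 ≡ 15; 7^4 ≡ 15² = 225 ≡ 4; 7^8 ≡ 4² = 16 ≡ 16. Multiply: 7^11 = 7^8 × 7^2 × 7^1 ≡ 16 × 15 × 7 (mod 17): 16 × 15 = 240 ≡ 2; 2 × 7 = 14 ≡ 14. So 7^11 ≡ 14 (mod 17).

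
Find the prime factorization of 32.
2^5

Divide by primes starting from smallest:
32 ÷ 2 = 16
16 ÷ 2 = 8
8 ÷ 2 = 4
4 ÷ 2 = 2
2 ÷ 2 = 1

32 = 2^5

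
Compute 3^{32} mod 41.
1

Using successive squaring:
Binary expansion of 32: 100000
Powers of 3 mod 41 (each is the square of the previous):
  3^1 ≡ 3 (mod 41)
  3^2 ≡ 3² = 9 ≡ 9 (mod 41)
  3^4 ≡ 9² = 81 ≡ 40 (mod 41)
  3^8 ≡ 40² = 1600 ≡ 1 (mod 41)
  3^16 ≡ 1² = 1 ≡ 1 (mod 41)
  3^32 ≡ 1² = 1 ≡ 1 (mod 41)
32 is a power of 2, so 3^32 is the last square: ≡ 1 (mod 41)
Result: 3^32 ≡ 1 (mod 41)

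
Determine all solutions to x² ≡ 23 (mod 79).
The square roots of 23 mod 79 are 55 and 24. Verify: 55² = 3025 ≡ 23 (mod 79)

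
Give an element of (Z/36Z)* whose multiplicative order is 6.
5 has order 6 mod 36 since 5^{6} ≡ 1 (mod 36) and no smaller power works.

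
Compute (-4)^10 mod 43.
(-4) ≡ 39 (mod 43). 10 = 8 + 2 (binary 1010). Repeated squaring mod 43: 39^1 ≡ 39; 39^2 ≡ 39² = 1521 ≡ 16; 39^4 ≡ 16² = 256 ≡ 41; 39^8 ≡ 41² = 1681 ≡ 4. Multiply: (-4)^10 ≡ 39^8 × 39^2 ≡ 4 × 16 (mod 43): 4 × 16 = 64 ≡ 21. So (-4)^10 ≡ 21 (mod 43).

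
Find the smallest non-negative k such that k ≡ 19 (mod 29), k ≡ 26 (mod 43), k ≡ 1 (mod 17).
8110

Using the Chinese Remainder Theorem:
M = product of moduli = 21199
For equation 1: M_1 = 731, 731 ≡ 6 (mod 29), inverse of 731 mod 29 is 5 (check: 6 × 5 = 30 ≡ 1 (mod 29))
For equation 2: M_2 = 493, 493 ≡ 20 (mod 43), inverse of 493 mod 43 is 28 (check: 20 × 28 = 560 ≡ 1 (mod 43))
For equation 3: M_3 = 1247, 1247 ≡ 6 (mod 17), inverse of 1247 mod 17 is 3 (check: 6 × 3 = 18 ≡ 1 (mod 17))
Combine: k ≡ Σ r_i×M_i×(M_i⁻¹ mod m_i) = 19×731×5 + 26×493×28 + 1×1247×3 = 69445 + 358904 + 3741 = 432090
432090 mod 21199 = 8110
k ≡ 8110 (mod 21199)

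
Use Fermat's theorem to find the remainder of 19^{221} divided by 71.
64

By Fermat's Little Theorem, a^(p-1) ≡ 1 (mod p) for prime p and gcd(a, p) = 1
Here p = 71, so 19^70 ≡ 1 (mod 71)
We can reduce the exponent: 221 mod 70 = 11
So 19^221 ≡ 19^11 (mod 71)
Computing: 19^11 mod 71 = 64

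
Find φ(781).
700

Prime factorization: 781 = 11 × 71
Using the formula φ(n) = n × Π(1 - 1/p) for each prime factor p:
φ(781) = 781 × (1 - 1/11) × (1 - 1/71)
φ(781) = 700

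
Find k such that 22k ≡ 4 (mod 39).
25

Since gcd(22, 39) = 1 divides 4, a solution exists.
Multiply both sides by the inverse of 22 mod 39:
  22^(-1) mod 39 = 16
  x ≡ 16 × 4 ≡ 64 ≡ 25 (mod 39)
Verification: 22 × 25 = 550 = 14 × 39 + 4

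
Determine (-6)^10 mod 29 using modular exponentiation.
(-6) ≡ 23 (mod 29). 10 = 8 + 2 (binary 1010). Repeated squaring mod 29: 23^1 ≡ 23; 23^2 ≡ 23² = 529 ≡ 7; 23^4 ≡ 7² = 49 ≡ 20; 23^8 ≡ 20² = 400 ≡ 23. Multiply: (-6)^10 ≡ 23^8 × 23^2 ≡ 23 × 7 (mod 29): 23 × 7 = 161 ≡ 16. So (-6)^10 ≡ 16 (mod 29).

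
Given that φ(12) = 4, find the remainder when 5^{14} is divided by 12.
By Euler: 5^{4} ≡ 1 (mod 12) since gcd(5, 12) = 1. 14 = 3×4 + 2. So 5^{14} ≡ 5^{2} ≡ 1 (mod 12)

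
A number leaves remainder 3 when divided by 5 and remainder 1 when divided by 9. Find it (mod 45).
M = 5 × 9 = 45. M₁ = 9, y₁ ≡ 4 (mod 5). M₂ = 5, y₂ ≡ 2 (mod 9). x = 3×9×4 + 1×5×2 ≡ 28 (mod 45)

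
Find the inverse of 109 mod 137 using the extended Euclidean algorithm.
Extended GCD: 109(44) + 137(-35) = 1. So 109^(-1) ≡ 44 ≡ 44 (mod 137). Verify: 109 × 44 = 4796 ≡ 1 (mod 137)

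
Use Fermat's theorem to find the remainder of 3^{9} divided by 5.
3

By Fermat's Little Theorem, a^(p-1) ≡ 1 (mod p) for prime p and gcd(a, p) = 1
Here p = 5, so 3^4 ≡ 1 (mod 5)
We can reduce the exponent: 9 mod 4 = 1
So 3^9 ≡ 3^1 (mod 5)
Computing: 3^1 mod 5 = 3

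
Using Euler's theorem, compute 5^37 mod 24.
By Euler: 5^{8} ≡ 1 (mod 24) since gcd(5, 24) = 1. 37 = 4×8 + 5. So 5^{37} ≡ 5^{5} ≡ 5 (mod 24)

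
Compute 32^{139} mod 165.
98

Using successive squaring:
Binary expansion of 139: 10001011
Powers of 32 mod 165 (each is the square of the previous):
  32^1 ≡ 32 (mod 165)
  32^2 ≡ 32² = 1024 ≡ 34 (mod 165)
  32^4 ≡ 34² = 1156 ≡ 1 (mod 165)
  32^8 ≡ 1² = 1 ≡ 1 (mod 165)
  32^16 ≡ 1² = 1 ≡ 1 (mod 165)
  32^32 ≡ 1² = 1 ≡ 1 (mod 165)
  32^64 ≡ 1² = 1 ≡ 1 (mod 165)
  32^128 ≡ 1² = 1 ≡ 1 (mod 165)
139 = 128 + 8 + 2 + 1, so 32^139 = 32^128 × 32^8 × 32^2 × 32^1 ≡ 1 × 1 × 34 × 32 (mod 165)
Multiplying step by step:
  1 × 1 = 1 ≡ 1 (mod 165)
  1 × 34 = 34 ≡ 34 (mod 165)
  34 × 32 = 1088 ≡ 98 (mod 165)
Result: 32^139 ≡ 98 (mod 165)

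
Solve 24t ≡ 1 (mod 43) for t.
24^(-1) ≡ 9 (mod 43). Verification: 24 × 9 = 216 ≡ 1 (mod 43)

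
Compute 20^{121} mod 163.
63

Using successive squaring:
Binary expansion of 121: 1111001
Powers of 20 mod 163 (each is the square of the previous):
  20^1 ≡ 20 (mod 163)
  20^2 ≡ 20² = 400 ≡ 74 (mod 163)
  20^4 ≡ 74² = 5476 ≡ 97 (mod 163)
  20^8 ≡ 97² = 9409 ≡ 118 (mod 163)
  20^16 ≡ 118² = 13924 ≡ 69 (mod 163)
  20^32 ≡ 69² = 4761 ≡ 34 (mod 163)
  20^64 ≡ 34² = 1156 ≡ 15 (mod 163)
121 = 64 + 32 + 16 + 8 + 1, so 20^121 = 20^64 × 20^32 × 20^16 × 20^8 × 20^1 ≡ 15 × 34 × 69 × 118 × 20 (mod 163)
Multiplying step by step:
  15 × 34 = 510 ≡ 21 (mod 163)
  21 × 69 = 1449 ≡ 145 (mod 163)
  145 × 118 = 17110 ≡ 158 (mod 163)
  158 × 20 = 3160 ≡ 63 (mod 163)
Result: 20^121 ≡ 63 (mod 163)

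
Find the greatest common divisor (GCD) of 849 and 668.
1

Using the Euclidean algorithm:
849 = 1 × 668 + 181
668 = 3 × 181 + 125
181 = 1 × 125 + 56
125 = 2 × 56 + 13
56 = 4 × 13 + 4
13 = 3 × 4 + 1
4 = 4 × 1 + 0

GCD(849, 668) = 1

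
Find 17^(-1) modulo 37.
24

Using Extended Euclidean Algorithm:
gcd(17, 37) = 1
Bezout coefficients: 17 × -13 + 37 × 6 = 1
So 17 × -13 ≡ 1 (mod 37)
The inverse is -13 mod 37 = 24
Verification: 17 × 24 = 408 = 11 × 37 + 1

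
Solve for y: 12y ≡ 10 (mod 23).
20

Since gcd(12, 23) = 1 divides 10, a solution exists.
Multiply both sides by the inverse of 12 mod 23:
  12^(-1) mod 23 = 2
  x ≡ 2 × 10 ≡ 20 ≡ 20 (mod 23)
Verification: 12 × 20 = 240 = 10 × 23 + 10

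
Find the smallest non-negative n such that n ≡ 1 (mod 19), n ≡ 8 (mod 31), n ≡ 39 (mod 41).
39

Using the Chinese Remainder Theorem:
M = product of moduli = 24149
For equation 1: M_1 = 1271, 1271 ≡ 17 (mod 19), inverse of 1271 mod 19 is 9 (check: 17 × 9 = 153 ≡ 1 (mod 19))
For equation 2: M_2 = 779, 779 ≡ 4 (mod 31), inverse of 779 mod 31 is 8 (check: 4 × 8 = 32 ≡ 1 (mod 31))
For equation 3: M_3 = 589, 589 ≡ 15 (mod 41), inverse of 589 mod 41 is 11 (check: 15 × 11 = 165 ≡ 1 (mod 41))
Combine: n ≡ Σ r_i×M_i×(M_i⁻¹ mod m_i) = 1×1271×9 + 8×779×8 + 39×589×11 = 11439 + 49856 + 252681 = 313976
313976 mod 24149 = 39
n ≡ 39 (mod 24149)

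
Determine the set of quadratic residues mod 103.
QRs mod 103: {1, 2, 4, 7, 8, 9, 13, 14, 15, 16, 17, 18, 19, 23, 25, 26, 28, 29, 30, 32, 33, 34, 36, 38, 41, 46, 49, 50, 52, 55, 56, 58, 59, 60, 61, 63, 64, 66, 68, 72, 76, 79, 81, 82, 83, 91, 92, 93, 97, 98, 100}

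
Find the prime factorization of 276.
2^2 × 3 × 23

Divide by primes starting from smallest:
276 ÷ 2 = 138
138 ÷ 2 = 69
69 ÷ 3 = 23
23 ÷ 23 = 1

276 = 2^2 × 3 × 23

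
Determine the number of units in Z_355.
280

Prime factorization: 355 = 5 × 71
Using the formula φ(n) = n × Π(1 - 1/p) for each prime factor p:
φ(355) = 355 × (1 - 1/5) × (1 - 1/71)
φ(355) = 280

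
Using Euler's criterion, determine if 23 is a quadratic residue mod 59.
By Euler's criterion: 23^{29} ≡ 58 (mod 59). Since this equals -1 (≡ 58), 23 is not a QR.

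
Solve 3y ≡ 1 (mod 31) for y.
21

Using Extended Euclidean Algorithm:
gcd(3, 31) = 1
Bezout coefficients: 3 × -10 + 31 × 1 = 1
So 3 × -10 ≡ 1 (mod 31)
The inverse is -10 mod 31 = 21
Verification: 3 × 21 = 63 = 2 × 31 + 1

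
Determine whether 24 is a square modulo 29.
By Euler's criterion: 24^{14} ≡ 1 (mod 29). Since this equals 1, 24 is a QR.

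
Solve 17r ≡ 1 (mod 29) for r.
17^(-1) ≡ 12 (mod 29). Verification: 17 × 12 = 204 ≡ 1 (mod 29)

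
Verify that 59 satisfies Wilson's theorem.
(58)! mod 59 = 58. Since this equals -1 (mod 59), Wilson confirms 59 is prime.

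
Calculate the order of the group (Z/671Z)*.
600

Prime factorization: 671 = 11 × 61
Using the formula φ(n) = n × Π(1 - 1/p) for each prime factor p:
φ(671) = 671 × (1 - 1/11) × (1 - 1/61)
φ(671) = 600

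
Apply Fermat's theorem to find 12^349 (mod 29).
By Fermat: 12^{28} ≡ 1 (mod 29). 349 ≡ 13 (mod 28). So 12^{349} ≡ 12^{13} ≡ 12 (mod 29)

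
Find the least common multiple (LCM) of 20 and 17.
340

First find GCD(20, 17) using the Euclidean algorithm:
20 = 1 × 17 + 3
17 = 5 × 3 + 2
3 = 1 × 2 + 1
2 = 2 × 1 + 0
GCD(20, 17) = 1

LCM formula: LCM(a, b) = (a × b) / GCD(a, b)
LCM(20, 17) = (20 × 17) / 1
LCM(20, 17) = 340 / 1
LCM(20, 17) = 340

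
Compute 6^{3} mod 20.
16

Using successive squaring:
Binary expansion of 3: 11
Powers of 6 mod 20 (each is the square of the previous):
  6^1 ≡ 6 (mod 20)
  6^2 ≡ 6² = 36 ≡ 16 (mod 20)
3 = 2 + 1, so 6^3 = 6^2 × 6^1 ≡ 16 × 6 (mod 20)
Multiplying step by step:
  16 × 6 = 96 ≡ 16 (mod 20)
Result: 6^3 ≡ 16 (mod 20)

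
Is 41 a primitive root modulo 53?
p - 1 = 52 has prime divisors 2, 13. Check 41^(52/q) mod 53 for each: 41^(52/2) = 41^26 ≡ 52, 41^(52/13) = 41^4 ≡ 13 (mod 53). None of these is 1, so 41 has order 52 = φ(53), so it is a primitive root mod 53.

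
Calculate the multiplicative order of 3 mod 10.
Powers of 3 mod 10: 3^1≡3, 3^2≡9, 3^3≡7, 3^4≡1. Order = 4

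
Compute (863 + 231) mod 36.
14

(863 + 231) = 1094
1094 mod 36 = 14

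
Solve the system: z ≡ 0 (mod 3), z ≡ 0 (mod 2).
M = 3 × 2 = 6. M₁ = 2, y₁ ≡ 2 (mod 3). M₂ = 3, y₂ ≡ 1 (mod 2). z = 0×2×2 + 0×3×1 ≡ 0 (mod 6)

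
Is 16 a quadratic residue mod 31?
By Euler's criterion: 16^{15} ≡ 1 (mod 31). Since this equals 1, 16 is a QR.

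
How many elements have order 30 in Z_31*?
Number of primitive roots mod 31 = φ(30) = 8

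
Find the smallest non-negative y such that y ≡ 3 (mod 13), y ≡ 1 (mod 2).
3

Using the Chinese Remainder Theorem:
M = product of moduli = 26
For equation 1: M_1 = 2, 2 ≡ 2 (mod 13), inverse of 2 mod 13 is 7 (check: 2 × 7 = 14 ≡ 1 (mod 13))
For equation 2: M_2 = 13, 13 ≡ 1 (mod 2), inverse of 13 mod 2 is 1 (check: 1 × 1 = 1 ≡ 1 (mod 2))
Combine: y ≡ Σ r_i×M_i×(M_i⁻¹ mod m_i) = 3×2×7 + 1×13×1 = 42 + 13 = 55
55 mod 26 = 3
y ≡ 3 (mod 26)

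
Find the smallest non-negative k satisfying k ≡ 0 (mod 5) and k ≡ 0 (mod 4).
M = 5 × 4 = 20. M₁ = 4, y₁ ≡ 4 (mod 5). M₂ = 5, y₂ ≡ 1 (mod 4). k = 0×4×4 + 0×5×1 ≡ 0 (mod 20)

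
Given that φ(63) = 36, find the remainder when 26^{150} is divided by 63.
By Euler: 26^{36} ≡ 1 (mod 63) since gcd(26, 63) = 1. 150 = 4×36 + 6. So 26^{150} ≡ 26^{6} ≡ 1 (mod 63)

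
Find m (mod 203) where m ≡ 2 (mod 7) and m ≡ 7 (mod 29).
M = 7 × 29 = 203. M₁ = 29, y₁ ≡ 1 (mod 7). M₂ = 7, y₂ ≡ 25 (mod 29). m = 2×29×1 + 7×7×25 ≡ 65 (mod 203)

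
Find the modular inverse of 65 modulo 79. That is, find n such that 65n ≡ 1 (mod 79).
62

Using Extended Euclidean Algorithm:
gcd(65, 79) = 1
Bezout coefficients: 65 × -17 + 79 × 14 = 1
So 65 × -17 ≡ 1 (mod 79)
The inverse is -17 mod 79 = 62
Verification: 65 × 62 = 4030 = 51 × 79 + 1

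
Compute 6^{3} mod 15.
6

Using successive squaring:
Binary expansion of 3: 11
Powers of 6 mod 15 (each is the square of the previous):
  6^1 ≡ 6 (mod 15)
  6^2 ≡ 6² = 36 ≡ 6 (mod 15)
3 = 2 + 1, so 6^3 = 6^2 × 6^1 ≡ 6 × 6 (mod 15)
Multiplying step by step:
  6 × 6 = 36 ≡ 6 (mod 15)
Result: 6^3 ≡ 6 (mod 15)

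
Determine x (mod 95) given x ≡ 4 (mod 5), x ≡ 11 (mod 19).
49

Using the Chinese Remainder Theorem:
M = product of moduli = 95
For equation 1: M_1 = 19, 19 ≡ 4 (mod 5), inverse of 19 mod 5 is 4 (check: 4 × 4 = 16 ≡ 1 (mod 5))
For equation 2: M_2 = 5, 5 ≡ 5 (mod 19), inverse of 5 mod 19 is 4 (check: 5 × 4 = 20 ≡ 1 (mod 19))
Combine: x ≡ Σ r_i×M_i×(M_i⁻¹ mod m_i) = 4×19×4 + 11×5×4 = 304 + 220 = 524
524 mod 95 = 49
x ≡ 49 (mod 95)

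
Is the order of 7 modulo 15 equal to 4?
Yes, ord_15(7) = 4.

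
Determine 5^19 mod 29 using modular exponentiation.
Using repeated squaring. 19 = 16 + 2 + 1 (binary 10011). Repeated squaring mod 29: 5^1 ≡ 5; 5^2 ≡ 5² = 25 ≡ 25; 5^4 ≡ 25² = 625 ≡ 16; 5^8 ≡ 16² = 256 ≡ 24; 5^16 ≡ 24² = 576 ≡ 25. Multiply: 5^19 = 5^16 × 5^2 × 5^1 ≡ 25 × 25 × 5 (mod 29): 25 × 25 = 625 ≡ 16; 16 × 5 = 80 ≡ 22. So 5^19 ≡ 22 (mod 29).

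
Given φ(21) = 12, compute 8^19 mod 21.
By Euler: 8^{12} ≡ 1 (mod 21) since gcd(8, 21) = 1. 19 = 1×12 + 7. So 8^{19} ≡ 8^{7} ≡ 8 (mod 21)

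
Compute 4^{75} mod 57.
7

Using successive squaring:
Binary expansion of 75: 1001011
Powers of 4 mod 57 (each is the square of the previous):
  4^1 ≡ 4 (mod 57)
  4^2 ≡ 4² = 16 ≡ 16 (mod 57)
  4^4 ≡ 16² = 256 ≡ 28 (mod 57)
  4^8 ≡ 28² = 784 ≡ 43 (mod 57)
  4^16 ≡ 43² = 1849 ≡ 25 (mod 57)
  4^32 ≡ 25² = 625 ≡ 55 (mod 57)
  4^64 ≡ 55² = 3025 ≡ 4 (mod 57)
75 = 64 + 8 + 2 + 1, so 4^75 = 4^64 × 4^8 × 4^2 × 4^1 ≡ 4 × 43 × 16 × 4 (mod 57)
Multiplying step by step:
  4 × 43 = 172 ≡ 1 (mod 57)
  1 × 16 = 16 ≡ 16 (mod 57)
  16 × 4 = 64 ≡ 7 (mod 57)
Result: 4^75 ≡ 7 (mod 57)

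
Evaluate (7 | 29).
(7/29) = 7^{14} mod 29 = 1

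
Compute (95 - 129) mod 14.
8

(95 - 129) = -34
-34 mod 14 = 8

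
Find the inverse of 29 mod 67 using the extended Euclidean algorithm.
Extended GCD: 29(-30) + 67(13) = 1. So 29^(-1) ≡ 37 ≡ 37 (mod 67). Verify: 29 × 37 = 1073 ≡ 1 (mod 67)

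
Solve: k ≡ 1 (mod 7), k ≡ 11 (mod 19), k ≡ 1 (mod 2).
M = 7 × 19 × 2 = 266. M₁ = 38, y₁ ≡ 5 (mod 7). M₂ = 14, y₂ ≡ 15 (mod 19). M₃ = 133, y₃ ≡ 1 (mod 2). k = 1×38×5 + 11×14×15 + 1×133×1 ≡ 239 (mod 266)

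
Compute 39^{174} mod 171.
153

Using successive squaring:
Binary expansion of 174: 10101110
Powers of 39 mod 171 (each is the square of the previous):
  39^1 ≡ 39 (mod 171)
  39^2 ≡ 39² = 1521 ≡ 153 (mod 171)
  39^4 ≡ 153² = 23409 ≡ 153 (mod 171)
  39^8 ≡ 153² = 23409 ≡ 153 (mod 171)
  39^16 ≡ 153² = 23409 ≡ 153 (mod 171)
  39^32 ≡ 153² = 23409 ≡ 153 (mod 171)
  39^64 ≡ 153² = 23409 ≡ 153 (mod 171)
  39^128 ≡ 153² = 23409 ≡ 153 (mod 171)
174 = 128 + 32 + 8 + 4 + 2, so 39^174 = 39^128 × 39^32 × 39^8 × 39^4 × 39^2 ≡ 153 × 153 × 153 × 153 × 153 (mod 171)
Multiplying step by step:
  153 × 153 = 23409 ≡ 153 (mod 171)
  153 × 153 = 23409 ≡ 153 (mod 171)
  153 × 153 = 23409 ≡ 153 (mod 171)
  153 × 153 = 23409 ≡ 153 (mod 171)
Result: 39^174 ≡ 153 (mod 171)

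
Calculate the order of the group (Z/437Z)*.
396

Prime factorization: 437 = 19 × 23
Using the formula φ(n) = n × Π(1 - 1/p) for each prime factor p:
φ(437) = 437 × (1 - 1/19) × (1 - 1/23)
φ(437) = 396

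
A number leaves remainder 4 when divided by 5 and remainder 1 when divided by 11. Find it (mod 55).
M = 5 × 11 = 55. M₁ = 11, y₁ ≡ 1 (mod 5). M₂ = 5, y₂ ≡ 9 (mod 11). y = 4×11×1 + 1×5×9 ≡ 34 (mod 55)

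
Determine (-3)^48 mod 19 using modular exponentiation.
Using Fermat: (-3)^{18} ≡ 1 (mod 19). 48 ≡ 12 (mod 18). So (-3)^{48} ≡ (-3)^{12} ≡ 11 (mod 19)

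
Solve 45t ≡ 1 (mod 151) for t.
45^(-1) ≡ 47 (mod 151). Verification: 45 × 47 = 2115 ≡ 1 (mod 151)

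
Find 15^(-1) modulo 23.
20

Using Extended Euclidean Algorithm:
gcd(15, 23) = 1
Bezout coefficients: 15 × -3 + 23 × 2 = 1
So 15 × -3 ≡ 1 (mod 23)
The inverse is -3 mod 23 = 20
Verification: 15 × 20 = 300 = 13 × 23 + 1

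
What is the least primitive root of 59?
2

A primitive root g modulo p has order p-1 = 58
Prime divisors of 58: [2, 29]
g is a primitive root iff g^(58/q) ≢ 1 (mod 59) for each prime divisor q
Testing small values:
  g = 2: 2^29 ≡ 58, 2^2 ≡ 4 (mod 59) → none is 1, primitive root!
The smallest primitive root is 2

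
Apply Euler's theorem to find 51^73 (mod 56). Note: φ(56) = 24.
By Euler: 51^{24} ≡ 1 (mod 56) since gcd(51, 56) = 1. 73 = 3×24 + 1. So 51^{73} ≡ 51^{1} ≡ 51 (mod 56)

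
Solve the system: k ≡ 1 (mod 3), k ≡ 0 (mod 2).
M = 3 × 2 = 6. M₁ = 2, y₁ ≡ 2 (mod 3). M₂ = 3, y₂ ≡ 1 (mod 2). k = 1×2×2 + 0×3×1 ≡ 4 (mod 6)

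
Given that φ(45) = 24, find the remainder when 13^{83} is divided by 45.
By Euler: 13^{24} ≡ 1 (mod 45) since gcd(13, 45) = 1. 83 = 3×24 + 11. So 13^{83} ≡ 13^{11} ≡ 7 (mod 45)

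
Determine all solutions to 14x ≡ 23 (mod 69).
46

Since gcd(14, 69) = 1 divides 23, a solution exists.
Multiply both sides by the inverse of 14 mod 69:
  14^(-1) mod 69 = 5
  x ≡ 5 × 23 ≡ 115 ≡ 46 (mod 69)
Verification: 14 × 46 = 644 = 9 × 69 + 23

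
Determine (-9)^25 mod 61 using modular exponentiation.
Using repeated squaring. (-9) ≡ 52 (mod 61). 25 = 16 + 8 + 1 (binary 11001). Repeated squaring mod 61: 52^1 ≡ 52; 52^2 ≡ 52² = 2704 ≡ 20; 52^4 ≡ 20² = 400 ≡ 34; 52^8 ≡ 34² = 1156 ≡ 58; 52^16 ≡ 58² = 3364 ≡ 9. Multiply: (-9)^25 ≡ 52^16 × 52^8 × 52^1 ≡ 9 × 58 × 52 (mod 61): 9 × 58 = 522 ≡ 34; 34 × 52 = 1768 ≡ 60. So (-9)^25 ≡ 60 (mod 61).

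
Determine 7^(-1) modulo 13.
7^(-1) ≡ 2 (mod 13). Verification: 7 × 2 = 14 ≡ 1 (mod 13)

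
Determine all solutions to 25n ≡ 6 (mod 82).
56

Since gcd(25, 82) = 1 divides 6, a solution exists.
Multiply both sides by the inverse of 25 mod 82:
  25^(-1) mod 82 = 23
  x ≡ 23 × 6 ≡ 138 ≡ 56 (mod 82)
Verification: 25 × 56 = 1400 = 17 × 82 + 6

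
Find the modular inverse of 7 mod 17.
7^(-1) ≡ 5 (mod 17). Verification: 7 × 5 = 35 ≡ 1 (mod 17)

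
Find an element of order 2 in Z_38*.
37 has order 2 mod 38 since 37^{2} ≡ 1 (mod 38) and no smaller power works.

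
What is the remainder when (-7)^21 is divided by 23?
Using repeated squaring. (-7) ≡ 16 (mod 23). 21 = 16 + 4 + 1 (binary 10101). Repeated squaring mod 23: 16^1 ≡ 16; 16^2 ≡ 16² = 256 ≡ 3; 16^4 ≡ 3² = 9 ≡ 9; 16^8 ≡ 9² = 81 ≡ 12; 16^16 ≡ 12² = 144 ≡ 6. Multiply: (-7)^21 ≡ 16^16 × 16^4 × 16^1 ≡ 6 × 9 × 16 (mod 23): 6 × 9 = 54 ≡ 8; 8 × 16 = 128 ≡ 13. So (-7)^21 ≡ 13 (mod 23).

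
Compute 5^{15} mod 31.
1

Using successive squaring:
Binary expansion of 15: 1111
Powers of 5 mod 31 (each is the square of the previous):
  5^1 ≡ 5 (mod 31)
  5^2 ≡ 5² = 25 ≡ 25 (mod 31)
  5^4 ≡ 25² = 625 ≡ 5 (mod 31)
  5^8 ≡ 5² = 25 ≡ 25 (mod 31)
15 = 8 + 4 + 2 + 1, so 5^15 = 5^8 × 5^4 × 5^2 × 5^1 ≡ 25 × 5 × 25 × 5 (mod 31)
Multiplying step by step:
  25 × 5 = 125 ≡ 1 (mod 31)
  1 × 25 = 25 ≡ 25 (mod 31)
  25 × 5 = 125 ≡ 1 (mod 31)
Result: 5^15 ≡ 1 (mod 31)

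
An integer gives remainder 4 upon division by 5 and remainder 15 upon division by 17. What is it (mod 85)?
M = 5 × 17 = 85. M₁ = 17, y₁ ≡ 3 (mod 5). M₂ = 5, y₂ ≡ 7 (mod 17). n = 4×17×3 + 15×5×7 ≡ 49 (mod 85). The smallest positive such number is 49.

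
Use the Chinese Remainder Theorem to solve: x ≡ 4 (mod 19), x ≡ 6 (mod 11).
61

Using the Chinese Remainder Theorem:
M = product of moduli = 209
For equation 1: M_1 = 11, 11 ≡ 11 (mod 19), inverse of 11 mod 19 is 7 (check: 11 × 7 = 77 ≡ 1 (mod 19))
For equation 2: M_2 = 19, 19 ≡ 8 (mod 11), inverse of 19 mod 11 is 7 (check: 8 × 7 = 56 ≡ 1 (mod 11))
Combine: x ≡ Σ r_i×M_i×(M_i⁻¹ mod m_i) = 4×11×7 + 6×19×7 = 308 + 798 = 1106
1106 mod 209 = 61
x ≡ 61 (mod 209)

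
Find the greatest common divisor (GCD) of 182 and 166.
2

Using the Euclidean algorithm:
182 = 1 × 166 + 16
166 = 10 × 16 + 6
16 = 2 × 6 + 4
6 = 1 × 4 + 2
4 = 2 × 2 + 0

GCD(182, 166) = 2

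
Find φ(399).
216

Prime factorization: 399 = 3 × 7 × 19
Using the formula φ(n) = n × Π(1 - 1/p) for each prime factor p:
φ(399) = 399 × (1 - 1/3) × (1 - 1/7) × (1 - 1/19)
φ(399) = 216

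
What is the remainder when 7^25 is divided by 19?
Using Fermat: 7^{18} ≡ 1 (mod 19). 25 ≡ 7 (mod 18). So 7^{25} ≡ 7^{7} ≡ 7 (mod 19)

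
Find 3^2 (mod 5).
2 = 2 (binary 10). Repeated squaring mod 5: 3^1 ≡ 3; 3^2 ≡ 3² = 9 ≡ 4. So 3^2 ≡ 4 (mod 5).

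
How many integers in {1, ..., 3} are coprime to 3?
2

Prime factorization: 3 = 3
Using the formula φ(n) = n × Π(1 - 1/p) for each prime factor p:
φ(3) = 3 × (1 - 1/3)
φ(3) = 2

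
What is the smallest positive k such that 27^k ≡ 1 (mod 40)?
Powers of 27 mod 40: 27^1≡27, 27^2≡9, 27^3≡3, 27^4≡1. Order = 4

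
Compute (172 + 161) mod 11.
3

(172 + 161) = 333
333 mod 11 = 3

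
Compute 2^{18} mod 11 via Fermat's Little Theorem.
3

By Fermat's Little Theorem, a^(p-1) ≡ 1 (mod p) for prime p and gcd(a, p) = 1
Here p = 11, so 2^10 ≡ 1 (mod 11)
We can reduce the exponent: 18 mod 10 = 8
So 2^18 ≡ 2^8 (mod 11)
Computing: 2^8 mod 11 = 3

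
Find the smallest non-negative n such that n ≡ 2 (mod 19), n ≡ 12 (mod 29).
534

Using the Chinese Remainder Theorem:
M = product of moduli = 551
For equation 1: M_1 = 29, 29 ≡ 10 (mod 19), inverse of 29 mod 19 is 2 (check: 10 × 2 = 20 ≡ 1 (mod 19))
For equation 2: M_2 = 19, 19 ≡ 19 (mod 29), inverse of 19 mod 29 is 26 (check: 19 × 26 = 494 ≡ 1 (mod 29))
Combine: n ≡ Σ r_i×M_i×(M_i⁻¹ mod m_i) = 2×29×2 + 12×19×26 = 116 + 5928 = 6044
6044 mod 551 = 534
n ≡ 534 (mod 551)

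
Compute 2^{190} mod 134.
106

Using successive squaring:
Binary expansion of 190: 10111110
Powers of 2 mod 134 (each is the square of the previous):
  2^1 ≡ 2 (mod 134)
  2^2 ≡ 2² = 4 ≡ 4 (mod 134)
  2^4 ≡ 4² = 16 ≡ 16 (mod 134)
  2^8 ≡ 16² = 256 ≡ 122 (mod 134)
  2^16 ≡ 122² = 14884 ≡ 10 (mod 134)
  2^32 ≡ 10² = 100 ≡ 100 (mod 134)
  2^64 ≡ 100² = 10000 ≡ 84 (mod 134)
  2^128 ≡ 84² = 7056 ≡ 88 (mod 134)
190 = 128 + 32 + 16 + 8 + 4 + 2, so 2^190 = 2^128 × 2^32 × 2^16 × 2^8 × 2^4 × 2^2 ≡ 88 × 100 × 10 × 122 × 16 × 4 (mod 134)
Multiplying step by step:
  88 × 100 = 8800 ≡ 90 (mod 134)
  90 × 10 = 900 ≡ 96 (mod 134)
  96 × 122 = 11712 ≡ 54 (mod 134)
  54 × 16 = 864 ≡ 60 (mod 134)
  60 × 4 = 240 ≡ 106 (mod 134)
Result: 2^190 ≡ 106 (mod 134)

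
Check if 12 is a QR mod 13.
By Euler's criterion: 12^{6} ≡ 1 (mod 13). Since this equals 1, 12 is a QR.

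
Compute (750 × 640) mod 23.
13

(750 × 640) = 480000
480000 mod 23 = 13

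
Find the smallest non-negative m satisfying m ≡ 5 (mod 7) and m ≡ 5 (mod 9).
M = 7 × 9 = 63. M₁ = 9, y₁ ≡ 4 (mod 7). M₂ = 7, y₂ ≡ 4 (mod 9). m = 5×9×4 + 5×7×4 ≡ 5 (mod 63)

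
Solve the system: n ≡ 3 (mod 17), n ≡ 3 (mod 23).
M = 17 × 23 = 391. M₁ = 23, y₁ ≡ 3 (mod 17). M₂ = 17, y₂ ≡ 19 (mod 23). n = 3×23×3 + 3×17×19 ≡ 3 (mod 391)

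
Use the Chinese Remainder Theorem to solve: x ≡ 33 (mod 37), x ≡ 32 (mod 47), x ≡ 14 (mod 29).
39512

Using the Chinese Remainder Theorem:
M = product of moduli = 50431
For equation 1: M_1 = 1363, 1363 ≡ 31 (mod 37), inverse of 1363 mod 37 is 6 (check: 31 × 6 = 186 ≡ 1 (mod 37))
For equation 2: M_2 = 1073, 1073 ≡ 39 (mod 47), inverse of 1073 mod 47 is 41 (check: 39 × 41 = 1599 ≡ 1 (mod 47))
For equation 3: M_3 = 1739, 1739 ≡ 28 (mod 29), inverse of 1739 mod 29 is 28 (check: 28 × 28 = 784 ≡ 1 (mod 29))
Combine: x ≡ Σ r_i×M_i×(M_i⁻¹ mod m_i) = 33×1363×6 + 32×1073×41 + 14×1739×28 = 269874 + 1407776 + 681688 = 2359338
2359338 mod 50431 = 39512
x ≡ 39512 (mod 50431)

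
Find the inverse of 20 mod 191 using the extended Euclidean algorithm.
Extended GCD: 20(86) + 191(-9) = 1. So 20^(-1) ≡ 86 ≡ 86 (mod 191). Verify: 20 × 86 = 1720 ≡ 1 (mod 191)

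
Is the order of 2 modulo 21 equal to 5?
No, the actual order is 6, not 5.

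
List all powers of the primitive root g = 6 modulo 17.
g^1, g^2, ..., g^{16} mod 17: {6, 2, 12, 4, 7, 8, 14, 16, 11, 15, 5, 13, 10, 9, 3, 1}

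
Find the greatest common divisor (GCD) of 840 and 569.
1

Using the Euclidean algorithm:
840 = 1 × 569 + 271
569 = 2 × 271 + 27
271 = 10 × 27 + 1
27 = 27 × 1 + 0

GCD(840, 569) = 1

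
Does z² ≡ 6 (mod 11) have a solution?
By Euler's criterion: 6^{5} ≡ 10 (mod 11). Since this equals -1 (≡ 10), 6 is not a QR.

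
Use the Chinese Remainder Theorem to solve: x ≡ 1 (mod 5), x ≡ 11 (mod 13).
M = 5 × 13 = 65. M₁ = 13, y₁ ≡ 2 (mod 5). M₂ = 5, y₂ ≡ 8 (mod 13). x = 1×13×2 + 11×5×8 ≡ 11 (mod 65)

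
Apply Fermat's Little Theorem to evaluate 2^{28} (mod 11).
3

By Fermat's Little Theorem, a^(p-1) ≡ 1 (mod p) for prime p and gcd(a, p) = 1
Here p = 11, so 2^10 ≡ 1 (mod 11)
We can reduce the exponent: 28 mod 10 = 8
So 2^28 ≡ 2^8 (mod 11)
Computing: 2^8 mod 11 = 3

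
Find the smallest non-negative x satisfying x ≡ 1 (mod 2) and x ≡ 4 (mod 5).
M = 2 × 5 = 10. M₁ = 5, y₁ ≡ 1 (mod 2). M₂ = 2, y₂ ≡ 3 (mod 5). x = 1×5×1 + 4×2×3 ≡ 9 (mod 10)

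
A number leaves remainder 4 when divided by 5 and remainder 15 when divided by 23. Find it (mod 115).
M = 5 × 23 = 115. M₁ = 23, y₁ ≡ 2 (mod 5). M₂ = 5, y₂ ≡ 14 (mod 23). k = 4×23×2 + 15×5×14 ≡ 84 (mod 115)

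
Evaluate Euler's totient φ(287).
240

Prime factorization: 287 = 7 × 41
Using the formula φ(n) = n × Π(1 - 1/p) for each prime factor p:
φ(287) = 287 × (1 - 1/7) × (1 - 1/41)
φ(287) = 240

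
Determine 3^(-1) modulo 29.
3^(-1) ≡ 10 (mod 29). Verification: 3 × 10 = 30 ≡ 1 (mod 29)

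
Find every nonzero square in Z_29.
QRs mod 29: {1, 4, 5, 6, 7, 9, 13, 16, 20, 22, 23, 24, 25, 28}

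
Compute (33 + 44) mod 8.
5

(33 + 44) = 77
77 mod 8 = 5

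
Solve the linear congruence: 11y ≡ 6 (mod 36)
30

Since gcd(11, 36) = 1 divides 6, a solution exists.
Multiply both sides by the inverse of 11 mod 36:
  11^(-1) mod 36 = 23
  x ≡ 23 × 6 ≡ 138 ≡ 30 (mod 36)
Verification: 11 × 30 = 330 = 9 × 36 + 6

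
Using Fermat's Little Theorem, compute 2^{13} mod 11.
8

By Fermat's Little Theorem, a^(p-1) ≡ 1 (mod p) for prime p and gcd(a, p) = 1
Here p = 11, so 2^10 ≡ 1 (mod 11)
We can reduce the exponent: 13 mod 10 = 3
So 2^13 ≡ 2^3 (mod 11)
Computing: 2^3 mod 11 = 8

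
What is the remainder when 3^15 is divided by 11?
Using Fermat: 3^{10} ≡ 1 (mod 11). 15 ≡ 5 (mod 10). So 3^{15} ≡ 3^{5} ≡ 1 (mod 11)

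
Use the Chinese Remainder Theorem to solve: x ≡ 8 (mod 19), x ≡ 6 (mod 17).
M = 19 × 17 = 323. M₁ = 17, y₁ ≡ 9 (mod 19). M₂ = 19, y₂ ≡ 9 (mod 17). x = 8×17×9 + 6×19×9 ≡ 312 (mod 323)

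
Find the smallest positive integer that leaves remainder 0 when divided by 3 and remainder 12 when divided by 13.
M = 3 × 13 = 39. M₁ = 13, y₁ ≡ 1 (mod 3). M₂ = 3, y₂ ≡ 9 (mod 13). z = 0×13×1 + 12×3×9 ≡ 12 (mod 39). The smallest positive such number is 12.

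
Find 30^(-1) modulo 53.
23

Using Extended Euclidean Algorithm:
gcd(30, 53) = 1
Bezout coefficients: 30 × 23 + 53 × -13 = 1
So 30 × 23 ≡ 1 (mod 53)
The inverse is 23 mod 53 = 23
Verification: 30 × 23 = 690 = 13 × 53 + 1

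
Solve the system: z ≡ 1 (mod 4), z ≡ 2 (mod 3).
M = 4 × 3 = 12. M₁ = 3, y₁ ≡ 3 (mod 4). M₂ = 4, y₂ ≡ 1 (mod 3). z = 1×3×3 + 2×4×1 ≡ 5 (mod 12)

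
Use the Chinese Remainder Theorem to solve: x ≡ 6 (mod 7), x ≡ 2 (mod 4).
M = 7 × 4 = 28. M₁ = 4, y₁ ≡ 2 (mod 7). M₂ = 7, y₂ ≡ 3 (mod 4). x = 6×4×2 + 2×7×3 ≡ 6 (mod 28)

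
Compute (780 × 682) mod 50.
10

(780 × 682) = 531960
531960 mod 50 = 10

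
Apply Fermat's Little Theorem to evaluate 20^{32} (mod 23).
8

By Fermat's Little Theorem, a^(p-1) ≡ 1 (mod p) for prime p and gcd(a, p) = 1
Here p = 23, so 20^22 ≡ 1 (mod 23)
We can reduce the exponent: 32 mod 22 = 10
So 20^32 ≡ 20^10 (mod 23)
Computing: 20^10 mod 23 = 8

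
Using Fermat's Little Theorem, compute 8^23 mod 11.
By Fermat: 8^{10} ≡ 1 (mod 11). 23 = 2×10 + 3. So 8^{23} ≡ 8^{3} ≡ 6 (mod 11)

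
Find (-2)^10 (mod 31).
(-2) ≡ 29 (mod 31). 10 = 8 + 2 (binary 1010). Repeated squaring mod 31: 29^1 ≡ 29; 29^2 ≡ 29² = 841 ≡ 4; 29^4 ≡ 4² = 16 ≡ 16; 29^8 ≡ 16² = 256 ≡ 8. Multiply: (-2)^10 ≡ 29^8 × 29^2 ≡ 8 × 4 (mod 31): 8 × 4 = 32 ≡ 1. So (-2)^10 ≡ 1 (mod 31).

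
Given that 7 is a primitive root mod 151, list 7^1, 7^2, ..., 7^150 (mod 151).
g^1, g^2, ..., g^{150} mod 151: {7, 49, 41, 136, 46, 20, 140, 74, 65, 2, 14, 98, 82, 121, 92, 40, 129, 148, 130, 4, 28, 45, 13, 91, 33, 80, 107, 145, 109, 8, 56, 90, 26, 31, 66, 9, 63, 139, 67, 16, 112, 29, 52, 62, 132, 18, 126, 127, 134, 32, 73, 58, 104, 124, 113, 36, 101, 103, 117, 64, 146, 116, 57, 97, 75, 72, 51, 55, 83, 128, 141, 81, 114, 43, 150, 144, 102, 110, 15, 105, 131, 11, 77, 86, 149, 137, 53, 69, 30, 59, 111, 22, 3, 21, 147, 123, 106, 138, 60, 118, 71, 44, 6, 42, 143, 95, 61, 125, 120, 85, 142, 88, 12, 84, 135, 39, 122, 99, 89, 19, 133, 25, 24, 17, 119, 78, 93, 47, 27, 38, 115, 50, 48, 34, 87, 5, 35, 94, 54, 76, 79, 100, 96, 68, 23, 10, 70, 37, 108, 1}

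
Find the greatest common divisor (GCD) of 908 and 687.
1

Using the Euclidean algorithm:
908 = 1 × 687 + 221
687 = 3 × 221 + 24
221 = 9 × 24 + 5
24 = 4 × 5 + 4
5 = 1 × 4 + 1
4 = 4 × 1 + 0

GCD(908, 687) = 1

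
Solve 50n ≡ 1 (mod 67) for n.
50^(-1) ≡ 63 (mod 67). Verification: 50 × 63 = 3150 ≡ 1 (mod 67)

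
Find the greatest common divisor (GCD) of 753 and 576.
3

Using the Euclidean algorithm:
753 = 1 × 576 + 177
576 = 3 × 177 + 45
177 = 3 × 45 + 42
45 = 1 × 42 + 3
42 = 14 × 3 + 0

GCD(753, 576) = 3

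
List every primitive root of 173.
Primitive roots mod 173: {2, 3, 5, 7, 8, 11, 12, 17, 18, 19, 20, 26, 27, 28, 30, 32, 39, 42, 44, 45, 46, 48, 50, 53, 58, 59, 61, 62, 63, 65, 66, 68, 69, 70, 71, 72, 74, 75, 76, 79, 82, 86, 87, 91, 94, 97, 98, 99, 101, 102, 103, 104, 105, 107, 108, 110, 111, 112, 114, 115, 120, 123, 125, 127, 128, 129, 131, 134, 141, 143, 145, 146, 147, 153, 154, 155, 156, 161, 162, 165, 166, 168, 170, 171}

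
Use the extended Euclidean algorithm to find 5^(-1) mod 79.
Extended GCD: 5(16) + 79(-1) = 1. So 5^(-1) ≡ 16 ≡ 16 (mod 79). Verify: 5 × 16 = 80 ≡ 1 (mod 79)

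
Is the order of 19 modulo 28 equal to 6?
Yes, ord_28(19) = 6.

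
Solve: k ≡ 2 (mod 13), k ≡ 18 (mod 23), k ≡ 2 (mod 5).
M = 13 × 23 × 5 = 1495. M₁ = 115, y₁ ≡ 6 (mod 13). M₂ = 65, y₂ ≡ 17 (mod 23). M₃ = 299, y₃ ≡ 4 (mod 5). k = 2×115×6 + 18×65×17 + 2×299×4 ≡ 1237 (mod 1495)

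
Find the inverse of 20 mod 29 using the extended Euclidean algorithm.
Extended GCD: 20(-13) + 29(9) = 1. So 20^(-1) ≡ 16 ≡ 16 (mod 29). Verify: 20 × 16 = 320 ≡ 1 (mod 29)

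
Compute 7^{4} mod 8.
1

Using successive squaring:
Binary expansion of 4: 100
Powers of 7 mod 8 (each is the square of the previous):
  7^1 ≡ 7 (mod 8)
  7^2 ≡ 7² = 49 ≡ 1 (mod 8)
  7^4 ≡ 1² = 1 ≡ 1 (mod 8)
4 is a power of 2, so 7^4 is the last square: ≡ 1 (mod 8)
Result: 7^4 ≡ 1 (mod 8)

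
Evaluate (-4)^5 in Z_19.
(-4) ≡ 15 (mod 19). 5 = 4 + 1 (binary 101). Repeated squaring mod 19: 15^1 ≡ 15; 15^2 ≡ 15² = 225 ≡ 16; 15^4 ≡ 16² = 256 ≡ 9. Multiply: (-4)^5 ≡ 15^4 × 15^1 ≡ 9 × 15 (mod 19): 9 × 15 = 135 ≡ 2. So (-4)^5 ≡ 2 (mod 19).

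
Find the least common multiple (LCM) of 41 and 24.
984

First find GCD(41, 24) using the Euclidean algorithm:
41 = 1 × 24 + 17
24 = 1 × 17 + 7
17 = 2 × 7 + 3
7 = 2 × 3 + 1
3 = 3 × 1 + 0
GCD(41, 24) = 1

LCM formula: LCM(a, b) = (a × b) / GCD(a, b)
LCM(41, 24) = (41 × 24) / 1
LCM(41, 24) = 984 / 1
LCM(41, 24) = 984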